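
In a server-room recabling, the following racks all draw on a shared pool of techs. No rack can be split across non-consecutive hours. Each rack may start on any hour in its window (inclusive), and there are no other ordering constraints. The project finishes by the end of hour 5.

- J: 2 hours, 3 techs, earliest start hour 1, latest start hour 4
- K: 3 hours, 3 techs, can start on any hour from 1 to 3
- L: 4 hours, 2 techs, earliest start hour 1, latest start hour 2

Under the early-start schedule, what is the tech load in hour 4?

At early start, hour 4 has: L.
Demand: 2 = 2.

2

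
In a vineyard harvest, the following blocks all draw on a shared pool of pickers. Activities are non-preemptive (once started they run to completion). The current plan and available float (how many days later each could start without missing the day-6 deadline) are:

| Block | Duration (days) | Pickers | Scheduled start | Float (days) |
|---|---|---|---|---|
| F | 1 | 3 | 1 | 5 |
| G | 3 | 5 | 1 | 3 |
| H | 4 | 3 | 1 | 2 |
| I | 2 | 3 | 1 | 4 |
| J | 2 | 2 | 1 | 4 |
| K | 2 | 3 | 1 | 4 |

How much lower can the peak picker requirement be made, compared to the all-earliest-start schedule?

11

Early-start peak: d1:19  d2:16  d3:8  d4:3  d5:0  d6:0 ⇒ 19.
Leveled (F@1, G@2, H@1, I@5, J@5, K@5): d1:6  d2:8  d3:8  d4:8  d5:8  d6:8 ⇒ 8.
Reduction 19 − 8 = 11.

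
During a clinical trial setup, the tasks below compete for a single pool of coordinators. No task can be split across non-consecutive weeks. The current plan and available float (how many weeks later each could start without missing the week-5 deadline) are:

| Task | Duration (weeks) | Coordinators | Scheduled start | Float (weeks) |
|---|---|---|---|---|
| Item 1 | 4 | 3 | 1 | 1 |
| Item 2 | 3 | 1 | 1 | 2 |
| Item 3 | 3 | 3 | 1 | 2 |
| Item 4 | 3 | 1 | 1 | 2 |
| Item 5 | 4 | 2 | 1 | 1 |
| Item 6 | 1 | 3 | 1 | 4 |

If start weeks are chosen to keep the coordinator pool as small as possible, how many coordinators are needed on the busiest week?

10

Early-start (Item 1@1, Item 2@1, Item 3@1, Item 4@1, Item 5@1, Item 6@1) gives peak 13: w1:13  w2:10  w3:10  w4:5  w5:0.
Shift Item 6→4.
Schedule Item 1@1, Item 2@1, Item 3@1, Item 4@1, Item 5@1, Item 6@4: w1:10  w2:10  w3:10  w4:8  w5:0 — peak 10.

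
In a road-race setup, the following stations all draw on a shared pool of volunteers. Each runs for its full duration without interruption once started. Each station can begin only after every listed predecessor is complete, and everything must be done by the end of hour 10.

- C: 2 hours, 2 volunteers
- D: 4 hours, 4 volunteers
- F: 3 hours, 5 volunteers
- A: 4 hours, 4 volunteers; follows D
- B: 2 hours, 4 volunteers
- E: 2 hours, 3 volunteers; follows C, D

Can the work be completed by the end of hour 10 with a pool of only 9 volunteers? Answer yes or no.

yes

Schedule C@1, D@1, F@3, A@5, B@6, E@8: h1:6  h2:6  h3:9  h4:9  h5:9  h6:8  h7:8  h8:7  h9:3  h10:0 — peak 9 ≤ 9.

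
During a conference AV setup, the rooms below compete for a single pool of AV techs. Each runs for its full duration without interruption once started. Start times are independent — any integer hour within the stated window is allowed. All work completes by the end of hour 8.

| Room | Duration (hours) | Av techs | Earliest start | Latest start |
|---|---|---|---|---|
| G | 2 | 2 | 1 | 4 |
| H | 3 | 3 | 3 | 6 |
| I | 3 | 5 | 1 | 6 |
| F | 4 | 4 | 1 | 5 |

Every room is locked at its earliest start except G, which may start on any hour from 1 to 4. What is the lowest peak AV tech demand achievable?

12

G@1: h1:11  h2:11  h3:12  h4:7  h5:3  h6:0  h7:0  h8:0 → peak 12
G@2: h1:9  h2:11  h3:14  h4:7  h5:3  h6:0  h7:0  h8:0 → peak 14
G@3: h1:9  h2:9  h3:14  h4:9  h5:3  h6:0  h7:0  h8:0 → peak 14
G@4: h1:9  h2:9  h3:12  h4:9  h5:5  h6:0  h7:0  h8:0 → peak 12
Best is G@1, peak 12.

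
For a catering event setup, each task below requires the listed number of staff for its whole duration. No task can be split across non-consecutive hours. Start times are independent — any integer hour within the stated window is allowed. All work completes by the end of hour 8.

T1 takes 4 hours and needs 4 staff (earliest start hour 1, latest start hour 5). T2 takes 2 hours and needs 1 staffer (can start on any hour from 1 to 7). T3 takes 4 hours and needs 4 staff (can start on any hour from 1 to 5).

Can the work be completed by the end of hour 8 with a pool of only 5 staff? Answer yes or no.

Schedule T1@1, T2@1, T3@5: h1:5  h2:5  h3:4  h4:4  h5:4  h6:4  h7:4  h8:4 — peak 5 ≤ 5.

yes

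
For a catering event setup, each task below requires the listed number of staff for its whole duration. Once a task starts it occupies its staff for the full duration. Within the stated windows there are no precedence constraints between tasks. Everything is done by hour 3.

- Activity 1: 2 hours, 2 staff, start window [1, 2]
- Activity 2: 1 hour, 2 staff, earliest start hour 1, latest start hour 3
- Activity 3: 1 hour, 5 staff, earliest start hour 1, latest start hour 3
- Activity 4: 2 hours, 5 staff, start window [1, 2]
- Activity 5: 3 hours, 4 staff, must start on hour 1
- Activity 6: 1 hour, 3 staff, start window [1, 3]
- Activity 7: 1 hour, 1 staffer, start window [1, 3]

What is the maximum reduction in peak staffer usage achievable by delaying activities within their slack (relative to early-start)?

9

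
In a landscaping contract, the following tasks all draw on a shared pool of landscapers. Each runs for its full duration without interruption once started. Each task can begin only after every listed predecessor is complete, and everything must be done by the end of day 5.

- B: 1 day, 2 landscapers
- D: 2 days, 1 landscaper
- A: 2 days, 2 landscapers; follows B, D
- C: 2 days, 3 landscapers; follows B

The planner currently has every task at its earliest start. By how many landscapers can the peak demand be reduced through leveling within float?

Early-start peak: d1:3  d2:4  d3:5  d4:2  d5:0 ⇒ 5.
Leveled (B@1, D@1, A@4, C@2): d1:3  d2:4  d3:3  d4:2  d5:2 ⇒ 4.
Reduction 5 − 4 = 1.

1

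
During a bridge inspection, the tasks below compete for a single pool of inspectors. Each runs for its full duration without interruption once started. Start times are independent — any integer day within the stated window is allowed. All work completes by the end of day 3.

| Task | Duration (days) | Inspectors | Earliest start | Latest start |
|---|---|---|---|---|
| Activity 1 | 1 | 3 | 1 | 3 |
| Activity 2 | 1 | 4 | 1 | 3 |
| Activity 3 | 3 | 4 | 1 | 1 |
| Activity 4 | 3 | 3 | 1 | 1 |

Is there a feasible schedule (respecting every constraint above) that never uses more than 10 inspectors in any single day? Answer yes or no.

The minimum achievable peak is 11; 10 < 11, so no feasible schedule stays within the cap.

no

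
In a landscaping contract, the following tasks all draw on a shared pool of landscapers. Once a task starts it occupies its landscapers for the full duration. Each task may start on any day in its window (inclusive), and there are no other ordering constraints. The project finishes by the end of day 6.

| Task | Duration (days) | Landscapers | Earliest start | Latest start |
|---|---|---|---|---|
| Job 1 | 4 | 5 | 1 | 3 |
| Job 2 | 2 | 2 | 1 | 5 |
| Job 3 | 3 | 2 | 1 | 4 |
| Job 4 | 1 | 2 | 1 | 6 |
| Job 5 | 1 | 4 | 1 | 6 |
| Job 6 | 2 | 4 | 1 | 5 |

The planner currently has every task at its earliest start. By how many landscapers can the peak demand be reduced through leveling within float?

11

Early-start peak: d1:19  d2:13  d3:7  d4:5  d5:0  d6:0 ⇒ 19.
Leveled (Job 1@1, Job 2@1, Job 3@3, Job 4@5, Job 5@6, Job 6@5): d1:7  d2:7  d3:7  d4:7  d5:8  d6:8 ⇒ 8.
Reduction 19 − 8 = 11.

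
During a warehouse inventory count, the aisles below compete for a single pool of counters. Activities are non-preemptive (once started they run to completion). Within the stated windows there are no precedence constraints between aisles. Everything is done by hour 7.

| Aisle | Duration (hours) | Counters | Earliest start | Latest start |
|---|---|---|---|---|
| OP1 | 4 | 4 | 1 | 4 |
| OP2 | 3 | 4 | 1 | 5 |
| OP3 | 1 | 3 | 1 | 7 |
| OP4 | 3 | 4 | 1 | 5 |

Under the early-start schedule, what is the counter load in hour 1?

15

At early start, hour 1 has: OP1, OP2, OP3, OP4.
Demand: 4 + 4 + 3 + 4 = 15.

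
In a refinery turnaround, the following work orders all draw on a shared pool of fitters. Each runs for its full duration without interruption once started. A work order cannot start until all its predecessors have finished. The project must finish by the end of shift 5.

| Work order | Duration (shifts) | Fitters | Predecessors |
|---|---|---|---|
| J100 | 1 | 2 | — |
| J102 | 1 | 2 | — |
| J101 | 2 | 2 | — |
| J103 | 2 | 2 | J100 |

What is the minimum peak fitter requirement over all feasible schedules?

Early-start (J100@1, J102@1, J101@1, J103@2) gives peak 6: s1:6  s2:4  s3:2  s4:0  s5:0.
Shift J101→2.
Schedule J100@1, J102@1, J101@2, J103@2: s1:4  s2:4  s3:4  s4:0  s5:0 — peak 4.

4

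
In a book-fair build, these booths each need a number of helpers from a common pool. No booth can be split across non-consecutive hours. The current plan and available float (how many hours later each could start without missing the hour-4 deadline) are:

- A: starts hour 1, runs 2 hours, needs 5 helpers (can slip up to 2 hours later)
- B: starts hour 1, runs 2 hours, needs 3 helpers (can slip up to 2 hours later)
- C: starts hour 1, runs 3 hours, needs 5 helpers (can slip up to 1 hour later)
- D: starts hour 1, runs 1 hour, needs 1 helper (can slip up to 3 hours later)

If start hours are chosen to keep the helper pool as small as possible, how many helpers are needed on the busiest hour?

Early-start (A@1, B@1, C@1, D@1) gives peak 14: h1:14  h2:13  h3:5  h4:0.
Shift B→3, D→3.
Schedule A@1, B@3, C@1, D@3: h1:10  h2:10  h3:9  h4:3 — peak 10.

10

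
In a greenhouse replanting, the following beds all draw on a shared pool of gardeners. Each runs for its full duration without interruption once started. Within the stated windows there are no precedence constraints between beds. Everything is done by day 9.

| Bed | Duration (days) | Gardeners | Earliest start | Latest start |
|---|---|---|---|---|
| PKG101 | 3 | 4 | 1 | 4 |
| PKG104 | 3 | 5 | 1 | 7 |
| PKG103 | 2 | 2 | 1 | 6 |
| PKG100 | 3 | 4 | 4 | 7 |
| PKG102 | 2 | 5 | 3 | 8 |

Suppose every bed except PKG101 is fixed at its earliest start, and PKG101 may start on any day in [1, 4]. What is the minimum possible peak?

PKG101@1: d1:11  d2:11  d3:14  d4:9  d5:4  d6:4  d7:0  d8:0  d9:0 → peak 14
PKG101@2: d1:7  d2:11  d3:14  d4:13  d5:4  d6:4  d7:0  d8:0  d9:0 → peak 14
PKG101@3: d1:7  d2:7  d3:14  d4:13  d5:8  d6:4  d7:0  d8:0  d9:0 → peak 14
PKG101@4: d1:7  d2:7  d3:10  d4:13  d5:8  d6:8  d7:0  d8:0  d9:0 → peak 13
Best is PKG101@4, peak 13.

13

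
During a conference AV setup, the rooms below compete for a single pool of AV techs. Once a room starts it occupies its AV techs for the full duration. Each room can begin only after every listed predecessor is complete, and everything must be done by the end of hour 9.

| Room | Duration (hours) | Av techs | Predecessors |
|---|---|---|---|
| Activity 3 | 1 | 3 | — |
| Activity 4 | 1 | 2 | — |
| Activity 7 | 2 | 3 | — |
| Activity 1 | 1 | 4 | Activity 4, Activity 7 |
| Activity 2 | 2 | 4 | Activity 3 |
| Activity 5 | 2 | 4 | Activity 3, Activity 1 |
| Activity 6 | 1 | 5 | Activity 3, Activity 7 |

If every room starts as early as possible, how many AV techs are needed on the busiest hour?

Early-start schedule: Activity 3@1, Activity 4@1, Activity 7@1, Activity 1@3, Activity 2@2, Activity 5@4, Activity 6@3.
Load per hour: hour 1: 8, hour 2: 7, hour 3: 13, hour 4: 4, hour 5: 4, hour 6: 0, hour 7: 0, hour 8: 0, hour 9: 0.
Peak is 13.

13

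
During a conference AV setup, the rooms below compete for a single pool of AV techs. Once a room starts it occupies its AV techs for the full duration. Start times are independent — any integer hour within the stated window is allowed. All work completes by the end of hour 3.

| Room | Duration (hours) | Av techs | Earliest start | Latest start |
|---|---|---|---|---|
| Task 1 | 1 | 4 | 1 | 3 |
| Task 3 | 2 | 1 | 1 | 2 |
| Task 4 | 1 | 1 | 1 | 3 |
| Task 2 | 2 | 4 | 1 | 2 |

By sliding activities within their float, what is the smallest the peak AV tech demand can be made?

Early-start (Task 1@1, Task 3@1, Task 4@1, Task 2@1) gives peak 10: h1:10  h2:5  h3:0.
Shift Task 4→3, Task 2→2.
Schedule Task 1@1, Task 3@1, Task 4@3, Task 2@2: h1:5  h2:5  h3:5 — peak 5.
Total AV tech-hours = 15 over 3 hours ⇒ peak ≥ ⌈15/3⌉ = 5, so 5 is optimal.

5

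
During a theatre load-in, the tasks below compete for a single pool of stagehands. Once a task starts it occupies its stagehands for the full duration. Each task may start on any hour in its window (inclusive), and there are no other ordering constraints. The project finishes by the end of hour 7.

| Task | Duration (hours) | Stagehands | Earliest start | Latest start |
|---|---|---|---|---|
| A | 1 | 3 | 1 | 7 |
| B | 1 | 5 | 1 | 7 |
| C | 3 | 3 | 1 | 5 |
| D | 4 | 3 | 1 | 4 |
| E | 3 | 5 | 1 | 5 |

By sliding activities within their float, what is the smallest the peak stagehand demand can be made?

8

Early-start (A@1, B@1, C@1, D@1, E@1) gives peak 19: h1:19  h2:11  h3:11  h4:3  h5:0  h6:0  h7:0.
Shift C→2, D→2, E→5.
Schedule A@1, B@1, C@2, D@2, E@5: h1:8  h2:6  h3:6  h4:6  h5:8  h6:5  h7:5 — peak 8.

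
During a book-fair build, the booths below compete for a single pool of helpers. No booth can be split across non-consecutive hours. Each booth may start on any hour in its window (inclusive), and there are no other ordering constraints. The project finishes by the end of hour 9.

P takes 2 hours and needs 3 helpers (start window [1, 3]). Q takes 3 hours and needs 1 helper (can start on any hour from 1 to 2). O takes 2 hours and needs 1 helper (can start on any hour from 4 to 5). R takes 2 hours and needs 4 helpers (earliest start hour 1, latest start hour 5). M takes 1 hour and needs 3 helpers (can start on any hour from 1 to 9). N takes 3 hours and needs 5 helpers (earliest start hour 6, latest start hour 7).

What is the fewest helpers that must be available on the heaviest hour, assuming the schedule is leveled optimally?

5

Early-start (P@1, Q@1, O@4, R@1, M@1, N@6) gives peak 11: h1:11  h2:8  h3:1  h4:1  h5:1  h6:5  h7:5  h8:5  h9:0.
Shift R→3, M→5.
Schedule P@1, Q@1, O@4, R@3, M@5, N@6: h1:4  h2:4  h3:5  h4:5  h5:4  h6:5  h7:5  h8:5  h9:0 — peak 5.
Total helper-hours = 37 over 9 hours ⇒ peak ≥ ⌈37/9⌉ = 5, so 5 is optimal.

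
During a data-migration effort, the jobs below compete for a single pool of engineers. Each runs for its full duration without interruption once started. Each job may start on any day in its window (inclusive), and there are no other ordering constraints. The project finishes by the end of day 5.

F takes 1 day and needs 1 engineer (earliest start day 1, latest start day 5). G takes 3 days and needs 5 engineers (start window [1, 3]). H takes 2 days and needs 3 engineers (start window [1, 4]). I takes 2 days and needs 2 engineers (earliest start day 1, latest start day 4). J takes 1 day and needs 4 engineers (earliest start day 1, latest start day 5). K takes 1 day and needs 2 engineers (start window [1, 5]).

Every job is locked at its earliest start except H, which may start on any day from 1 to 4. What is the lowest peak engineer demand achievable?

H@1: d1:17  d2:10  d3:5  d4:0  d5:0 → peak 17
H@2: d1:14  d2:10  d3:8  d4:0  d5:0 → peak 14
H@3: d1:14  d2:7  d3:8  d4:3  d5:0 → peak 14
H@4: d1:14  d2:7  d3:5  d4:3  d5:3 → peak 14
Best is H@2, peak 14.

14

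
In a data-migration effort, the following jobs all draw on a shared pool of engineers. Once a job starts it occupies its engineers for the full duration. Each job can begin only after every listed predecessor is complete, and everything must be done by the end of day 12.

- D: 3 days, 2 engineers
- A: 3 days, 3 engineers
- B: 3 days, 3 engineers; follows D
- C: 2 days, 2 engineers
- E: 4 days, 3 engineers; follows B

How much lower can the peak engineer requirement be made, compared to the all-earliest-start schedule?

2

Early-start peak: d1:7  d2:7  d3:5  d4:3  d5:3  d6:3  d7:3  d8:3  d9:3  d10:3  d11:0  d12:0 ⇒ 7.
Leveled (D@1, A@1, B@4, C@4, E@7): d1:5  d2:5  d3:5  d4:5  d5:5  d6:3  d7:3  d8:3  d9:3  d10:3  d11:0  d12:0 ⇒ 5.
Reduction 7 − 5 = 2.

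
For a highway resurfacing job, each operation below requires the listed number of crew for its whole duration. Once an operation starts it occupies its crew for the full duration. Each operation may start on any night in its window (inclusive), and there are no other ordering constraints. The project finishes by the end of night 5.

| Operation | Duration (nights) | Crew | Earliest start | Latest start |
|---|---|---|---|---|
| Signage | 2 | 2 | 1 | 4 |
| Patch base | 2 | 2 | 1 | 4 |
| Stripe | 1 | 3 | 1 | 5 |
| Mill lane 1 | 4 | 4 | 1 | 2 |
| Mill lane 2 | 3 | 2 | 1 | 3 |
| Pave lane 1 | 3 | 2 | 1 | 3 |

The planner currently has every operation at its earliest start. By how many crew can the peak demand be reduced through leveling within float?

7

Early-start peak: n1:15  n2:12  n3:8  n4:4  n5:0 ⇒ 15.
Leveled (Signage@1, Patch base@1, Stripe@1, Mill lane 1@2, Mill lane 2@3, Pave lane 1@3): n1:7  n2:8  n3:8  n4:8  n5:8 ⇒ 8.
Reduction 15 − 8 = 7.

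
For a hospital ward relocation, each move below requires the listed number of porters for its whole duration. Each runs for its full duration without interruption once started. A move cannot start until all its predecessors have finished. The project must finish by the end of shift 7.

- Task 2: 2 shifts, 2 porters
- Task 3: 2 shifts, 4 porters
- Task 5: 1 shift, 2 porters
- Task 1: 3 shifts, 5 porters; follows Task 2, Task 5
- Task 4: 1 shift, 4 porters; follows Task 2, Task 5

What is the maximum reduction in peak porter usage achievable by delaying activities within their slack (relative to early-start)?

Early-start peak: s1:8  s2:6  s3:9  s4:5  s5:5  s6:0  s7:0 ⇒ 9.
Leveled (Task 2@1, Task 3@1, Task 5@3, Task 1@4, Task 4@7): s1:6  s2:6  s3:2  s4:5  s5:5  s6:5  s7:4 ⇒ 6.
Reduction 9 − 6 = 3.

3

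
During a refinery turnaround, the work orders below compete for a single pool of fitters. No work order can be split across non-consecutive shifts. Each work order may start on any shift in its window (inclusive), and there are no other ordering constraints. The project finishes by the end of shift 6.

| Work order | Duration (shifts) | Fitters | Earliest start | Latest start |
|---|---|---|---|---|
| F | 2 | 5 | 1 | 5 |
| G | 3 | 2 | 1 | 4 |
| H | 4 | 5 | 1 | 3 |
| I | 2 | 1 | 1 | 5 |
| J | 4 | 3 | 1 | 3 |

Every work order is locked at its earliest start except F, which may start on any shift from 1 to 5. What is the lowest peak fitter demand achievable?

F@1: s1:16  s2:16  s3:10  s4:8  s5:0  s6:0 → peak 16
F@2: s1:11  s2:16  s3:15  s4:8  s5:0  s6:0 → peak 16
F@3: s1:11  s2:11  s3:15  s4:13  s5:0  s6:0 → peak 15
F@4: s1:11  s2:11  s3:10  s4:13  s5:5  s6:0 → peak 13
F@5: s1:11  s2:11  s3:10  s4:8  s5:5  s6:5 → peak 11
Best is F@5, peak 11.

11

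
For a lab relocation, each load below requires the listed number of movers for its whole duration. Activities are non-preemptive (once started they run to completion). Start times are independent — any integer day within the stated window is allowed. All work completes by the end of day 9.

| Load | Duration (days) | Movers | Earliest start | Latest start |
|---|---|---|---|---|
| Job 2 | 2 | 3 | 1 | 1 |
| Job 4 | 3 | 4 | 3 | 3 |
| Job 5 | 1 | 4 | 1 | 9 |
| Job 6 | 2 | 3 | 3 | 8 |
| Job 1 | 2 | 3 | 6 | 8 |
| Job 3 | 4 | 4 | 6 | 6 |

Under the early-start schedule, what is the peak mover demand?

7

Early-start schedule: Job 2@1, Job 4@3, Job 5@1, Job 6@3, Job 1@6, Job 3@6.
Load per day: day 1: 7, day 2: 3, day 3: 7, day 4: 7, day 5: 4, day 6: 7, day 7: 7, day 8: 4, day 9: 4.
Peak is 7.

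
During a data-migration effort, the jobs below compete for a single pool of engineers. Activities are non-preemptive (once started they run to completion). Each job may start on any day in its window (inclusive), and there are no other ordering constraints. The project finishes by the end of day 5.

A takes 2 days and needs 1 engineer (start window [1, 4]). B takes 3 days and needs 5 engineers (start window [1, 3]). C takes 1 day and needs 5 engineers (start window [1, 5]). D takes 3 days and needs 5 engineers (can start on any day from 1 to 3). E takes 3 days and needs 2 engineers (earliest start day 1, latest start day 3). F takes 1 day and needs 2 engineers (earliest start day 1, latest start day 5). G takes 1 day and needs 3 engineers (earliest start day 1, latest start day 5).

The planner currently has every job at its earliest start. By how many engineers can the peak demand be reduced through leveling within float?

11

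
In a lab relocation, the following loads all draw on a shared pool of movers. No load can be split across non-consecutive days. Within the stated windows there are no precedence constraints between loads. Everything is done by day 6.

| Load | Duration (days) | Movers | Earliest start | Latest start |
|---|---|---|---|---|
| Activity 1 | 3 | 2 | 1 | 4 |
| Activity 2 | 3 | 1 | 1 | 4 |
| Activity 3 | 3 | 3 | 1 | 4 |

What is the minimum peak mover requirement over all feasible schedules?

3

Early-start (Activity 1@1, Activity 2@1, Activity 3@1) gives peak 6: d1:6  d2:6  d3:6  d4:0  d5:0  d6:0.
Shift Activity 3→4.
Schedule Activity 1@1, Activity 2@1, Activity 3@4: d1:3  d2:3  d3:3  d4:3  d5:3  d6:3 — peak 3.
Total mover-days = 18 over 6 days ⇒ peak ≥ ⌈18/6⌉ = 3, so 3 is optimal.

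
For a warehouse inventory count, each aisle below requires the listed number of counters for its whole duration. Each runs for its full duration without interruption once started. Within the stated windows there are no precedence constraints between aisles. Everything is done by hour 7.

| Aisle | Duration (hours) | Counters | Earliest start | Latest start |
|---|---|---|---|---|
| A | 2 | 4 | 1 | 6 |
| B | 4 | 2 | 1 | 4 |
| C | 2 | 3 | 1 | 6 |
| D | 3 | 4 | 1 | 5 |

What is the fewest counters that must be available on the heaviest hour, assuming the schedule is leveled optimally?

6

Early-start (A@1, B@1, C@1, D@1) gives peak 13: h1:13  h2:13  h3:6  h4:2  h5:0  h6:0  h7:0.
Shift C→3, D→5.
Schedule A@1, B@1, C@3, D@5: h1:6  h2:6  h3:5  h4:5  h5:4  h6:4  h7:4 — peak 6.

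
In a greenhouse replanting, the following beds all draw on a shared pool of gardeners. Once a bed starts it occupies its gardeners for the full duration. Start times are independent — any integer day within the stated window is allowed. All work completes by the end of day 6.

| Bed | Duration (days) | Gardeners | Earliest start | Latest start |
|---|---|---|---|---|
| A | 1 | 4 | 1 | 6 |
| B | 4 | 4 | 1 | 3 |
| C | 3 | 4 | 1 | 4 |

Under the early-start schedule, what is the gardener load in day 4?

4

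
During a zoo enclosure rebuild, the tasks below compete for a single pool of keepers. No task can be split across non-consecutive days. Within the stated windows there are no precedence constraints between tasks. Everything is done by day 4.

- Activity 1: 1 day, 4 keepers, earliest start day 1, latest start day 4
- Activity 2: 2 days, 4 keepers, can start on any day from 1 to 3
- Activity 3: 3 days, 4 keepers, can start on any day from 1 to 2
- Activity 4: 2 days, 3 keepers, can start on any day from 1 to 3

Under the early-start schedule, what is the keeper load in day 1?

15

At early start, day 1 has: Activity 1, Activity 2, Activity 3, Activity 4.
Demand: 4 + 4 + 4 + 3 = 15.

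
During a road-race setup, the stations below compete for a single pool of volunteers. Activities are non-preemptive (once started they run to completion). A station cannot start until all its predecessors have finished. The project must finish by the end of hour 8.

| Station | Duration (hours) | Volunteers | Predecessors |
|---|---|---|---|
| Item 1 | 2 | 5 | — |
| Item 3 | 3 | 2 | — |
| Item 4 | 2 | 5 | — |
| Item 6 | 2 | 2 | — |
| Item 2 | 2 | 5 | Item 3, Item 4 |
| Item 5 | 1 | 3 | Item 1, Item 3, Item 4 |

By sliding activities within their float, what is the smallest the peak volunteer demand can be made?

7

Early-start (Item 1@1, Item 3@1, Item 4@1, Item 6@1, Item 2@4, Item 5@4) gives peak 14: h1:14  h2:14  h3:2  h4:8  h5:5  h6:0  h7:0  h8:0.
Shift Item 4→3, Item 6→4, Item 2→5, Item 5→7.
Schedule Item 1@1, Item 3@1, Item 4@3, Item 6@4, Item 2@5, Item 5@7: h1:7  h2:7  h3:7  h4:7  h5:7  h6:5  h7:3  h8:0 — peak 7.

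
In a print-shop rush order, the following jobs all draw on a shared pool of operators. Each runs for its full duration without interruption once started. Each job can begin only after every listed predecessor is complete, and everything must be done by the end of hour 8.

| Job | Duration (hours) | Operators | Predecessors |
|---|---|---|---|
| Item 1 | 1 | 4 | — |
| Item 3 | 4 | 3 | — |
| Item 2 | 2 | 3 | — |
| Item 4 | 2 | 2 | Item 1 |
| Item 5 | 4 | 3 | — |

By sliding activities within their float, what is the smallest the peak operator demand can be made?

Early-start (Item 1@1, Item 3@1, Item 2@1, Item 4@2, Item 5@1) gives peak 13: h1:13  h2:11  h3:8  h4:6  h5:0  h6:0  h7:0  h8:0.
Shift Item 3→2, Item 2→2, Item 4→6, Item 5→4.
Schedule Item 1@1, Item 3@2, Item 2@2, Item 4@6, Item 5@4: h1:4  h2:6  h3:6  h4:6  h5:6  h6:5  h7:5  h8:0 — peak 6.

6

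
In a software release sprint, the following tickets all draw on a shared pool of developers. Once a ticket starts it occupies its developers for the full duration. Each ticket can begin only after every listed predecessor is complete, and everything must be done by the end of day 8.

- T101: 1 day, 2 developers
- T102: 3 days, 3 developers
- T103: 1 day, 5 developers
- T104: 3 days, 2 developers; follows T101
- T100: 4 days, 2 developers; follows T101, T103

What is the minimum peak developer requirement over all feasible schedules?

5

Early-start (T101@1, T102@1, T103@1, T104@2, T100@2) gives peak 10: d1:10  d2:7  d3:7  d4:4  d5:2  d6:0  d7:0  d8:0.
Shift T103→4, T104→5, T100→5.
Schedule T101@1, T102@1, T103@4, T104@5, T100@5: d1:5  d2:3  d3:3  d4:5  d5:4  d6:4  d7:4  d8:2 — peak 5.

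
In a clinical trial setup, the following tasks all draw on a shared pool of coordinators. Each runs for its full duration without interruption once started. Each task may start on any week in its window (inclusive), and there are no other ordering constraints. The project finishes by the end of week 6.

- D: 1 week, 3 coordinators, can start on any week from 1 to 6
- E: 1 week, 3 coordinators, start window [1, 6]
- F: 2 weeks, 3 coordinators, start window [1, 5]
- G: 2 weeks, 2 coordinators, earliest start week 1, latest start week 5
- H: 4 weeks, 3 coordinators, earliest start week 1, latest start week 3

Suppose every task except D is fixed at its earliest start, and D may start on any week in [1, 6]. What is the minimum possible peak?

11

D@1: w1:14  w2:8  w3:3  w4:3  w5:0  w6:0 → peak 14
D@2: w1:11  w2:11  w3:3  w4:3  w5:0  w6:0 → peak 11
D@3: w1:11  w2:8  w3:6  w4:3  w5:0  w6:0 → peak 11
D@4: w1:11  w2:8  w3:3  w4:6  w5:0  w6:0 → peak 11
D@5: w1:11  w2:8  w3:3  w4:3  w5:3  w6:0 → peak 11
D@6: w1:11  w2:8  w3:3  w4:3  w5:0  w6:3 → peak 11
Best is D@2, peak 11.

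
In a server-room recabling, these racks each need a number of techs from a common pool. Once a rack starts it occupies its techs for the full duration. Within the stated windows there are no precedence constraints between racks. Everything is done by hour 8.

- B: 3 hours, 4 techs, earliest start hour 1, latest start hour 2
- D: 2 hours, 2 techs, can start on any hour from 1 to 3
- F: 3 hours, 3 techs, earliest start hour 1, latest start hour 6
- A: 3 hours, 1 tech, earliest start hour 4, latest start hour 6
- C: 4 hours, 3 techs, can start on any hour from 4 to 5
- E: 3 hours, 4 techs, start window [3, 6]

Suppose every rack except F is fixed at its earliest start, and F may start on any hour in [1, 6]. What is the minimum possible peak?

8

F@1: h1:9  h2:9  h3:11  h4:8  h5:8  h6:4  h7:3  h8:0 → peak 11
F@2: h1:6  h2:9  h3:11  h4:11  h5:8  h6:4  h7:3  h8:0 → peak 11
F@3: h1:6  h2:6  h3:11  h4:11  h5:11  h6:4  h7:3  h8:0 → peak 11
F@4: h1:6  h2:6  h3:8  h4:11  h5:11  h6:7  h7:3  h8:0 → peak 11
F@5: h1:6  h2:6  h3:8  h4:8  h5:11  h6:7  h7:6  h8:0 → peak 11
F@6: h1:6  h2:6  h3:8  h4:8  h5:8  h6:7  h7:6  h8:3 → peak 8
Best is F@6, peak 8.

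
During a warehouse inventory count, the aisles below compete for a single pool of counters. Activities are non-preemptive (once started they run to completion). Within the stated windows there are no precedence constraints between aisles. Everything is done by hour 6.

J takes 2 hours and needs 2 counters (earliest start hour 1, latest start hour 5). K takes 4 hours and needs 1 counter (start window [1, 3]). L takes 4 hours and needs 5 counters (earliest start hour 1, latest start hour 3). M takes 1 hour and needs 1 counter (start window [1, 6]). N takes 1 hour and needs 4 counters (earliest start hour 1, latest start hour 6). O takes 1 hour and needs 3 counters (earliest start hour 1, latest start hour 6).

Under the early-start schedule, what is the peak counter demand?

Early-start schedule: J@1, K@1, L@1, M@1, N@1, O@1.
Load per hour: hour 1: 16, hour 2: 8, hour 3: 6, hour 4: 6, hour 5: 0, hour 6: 0.
Peak is 16.

16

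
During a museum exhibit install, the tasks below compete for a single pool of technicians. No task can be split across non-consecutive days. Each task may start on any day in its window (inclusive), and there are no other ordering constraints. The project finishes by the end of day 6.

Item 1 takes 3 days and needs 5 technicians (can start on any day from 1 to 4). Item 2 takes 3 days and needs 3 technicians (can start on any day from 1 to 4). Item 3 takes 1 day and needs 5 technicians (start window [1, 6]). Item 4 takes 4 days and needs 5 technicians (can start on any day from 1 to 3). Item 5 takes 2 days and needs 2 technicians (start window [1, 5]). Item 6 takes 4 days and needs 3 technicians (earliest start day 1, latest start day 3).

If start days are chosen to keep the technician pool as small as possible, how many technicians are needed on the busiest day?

13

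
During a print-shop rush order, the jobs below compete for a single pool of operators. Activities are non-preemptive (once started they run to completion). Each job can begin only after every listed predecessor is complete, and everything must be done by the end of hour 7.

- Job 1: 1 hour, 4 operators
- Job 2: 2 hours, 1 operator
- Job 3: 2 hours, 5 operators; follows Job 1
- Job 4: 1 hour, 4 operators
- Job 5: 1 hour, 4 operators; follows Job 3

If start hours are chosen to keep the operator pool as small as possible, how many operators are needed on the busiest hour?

5

Early-start (Job 1@1, Job 2@1, Job 3@2, Job 4@1, Job 5@4) gives peak 9: h1:9  h2:6  h3:5  h4:4  h5:0  h6:0  h7:0.
Shift Job 3→3, Job 4→2, Job 5→5.
Schedule Job 1@1, Job 2@1, Job 3@3, Job 4@2, Job 5@5: h1:5  h2:5  h3:5  h4:5  h5:4  h6:0  h7:0 — peak 5.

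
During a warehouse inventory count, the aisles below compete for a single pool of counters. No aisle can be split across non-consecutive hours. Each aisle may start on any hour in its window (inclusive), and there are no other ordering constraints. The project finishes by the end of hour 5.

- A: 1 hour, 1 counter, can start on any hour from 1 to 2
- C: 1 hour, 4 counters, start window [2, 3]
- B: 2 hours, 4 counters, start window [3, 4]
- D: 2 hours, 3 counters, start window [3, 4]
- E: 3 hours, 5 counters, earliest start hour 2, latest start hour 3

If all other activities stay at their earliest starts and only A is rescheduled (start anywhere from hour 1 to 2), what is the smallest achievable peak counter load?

12

A@1: h1:1  h2:9  h3:12  h4:12  h5:0 → peak 12
A@2: h1:0  h2:10  h3:12  h4:12  h5:0 → peak 12
Best is A@1, peak 12.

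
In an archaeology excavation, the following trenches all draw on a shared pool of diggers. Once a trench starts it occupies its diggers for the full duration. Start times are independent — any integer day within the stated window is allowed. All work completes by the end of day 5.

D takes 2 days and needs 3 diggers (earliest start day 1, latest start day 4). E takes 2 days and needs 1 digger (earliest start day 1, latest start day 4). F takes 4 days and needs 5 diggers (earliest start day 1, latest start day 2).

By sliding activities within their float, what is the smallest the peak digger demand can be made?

Early-start (D@1, E@1, F@1) gives peak 9: d1:9  d2:9  d3:5  d4:5  d5:0.
Shift E→3.
Schedule D@1, E@3, F@1: d1:8  d2:8  d3:6  d4:6  d5:0 — peak 8.

8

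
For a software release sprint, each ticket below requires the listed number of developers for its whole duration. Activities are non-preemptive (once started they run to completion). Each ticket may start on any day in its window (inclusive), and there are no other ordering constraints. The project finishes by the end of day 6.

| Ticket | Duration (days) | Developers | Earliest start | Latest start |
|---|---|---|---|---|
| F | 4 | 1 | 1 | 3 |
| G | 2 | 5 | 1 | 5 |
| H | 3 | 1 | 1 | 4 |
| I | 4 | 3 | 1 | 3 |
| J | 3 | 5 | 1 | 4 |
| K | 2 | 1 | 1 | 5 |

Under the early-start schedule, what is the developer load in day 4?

4

At early start, day 4 has: F, I.
Demand: 1 + 3 = 4.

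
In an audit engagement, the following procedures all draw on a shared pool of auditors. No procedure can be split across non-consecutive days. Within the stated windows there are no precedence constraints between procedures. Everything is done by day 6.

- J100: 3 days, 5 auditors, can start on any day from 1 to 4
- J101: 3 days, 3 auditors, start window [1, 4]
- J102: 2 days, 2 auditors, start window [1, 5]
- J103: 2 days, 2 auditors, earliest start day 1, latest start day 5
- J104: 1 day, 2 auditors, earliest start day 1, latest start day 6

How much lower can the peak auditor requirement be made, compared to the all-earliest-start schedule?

Early-start peak: d1:14  d2:12  d3:8  d4:0  d5:0  d6:0 ⇒ 14.
Leveled (J100@1, J101@4, J102@1, J103@3, J104@4): d1:7  d2:7  d3:7  d4:7  d5:3  d6:3 ⇒ 7.
Reduction 14 − 7 = 7.

7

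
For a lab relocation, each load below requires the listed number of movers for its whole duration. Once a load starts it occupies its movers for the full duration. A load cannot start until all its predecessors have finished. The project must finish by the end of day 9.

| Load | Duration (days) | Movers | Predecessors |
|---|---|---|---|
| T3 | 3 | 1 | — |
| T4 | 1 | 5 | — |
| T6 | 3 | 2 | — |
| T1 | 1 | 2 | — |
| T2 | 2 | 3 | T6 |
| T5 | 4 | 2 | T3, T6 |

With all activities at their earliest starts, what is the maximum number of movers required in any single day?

10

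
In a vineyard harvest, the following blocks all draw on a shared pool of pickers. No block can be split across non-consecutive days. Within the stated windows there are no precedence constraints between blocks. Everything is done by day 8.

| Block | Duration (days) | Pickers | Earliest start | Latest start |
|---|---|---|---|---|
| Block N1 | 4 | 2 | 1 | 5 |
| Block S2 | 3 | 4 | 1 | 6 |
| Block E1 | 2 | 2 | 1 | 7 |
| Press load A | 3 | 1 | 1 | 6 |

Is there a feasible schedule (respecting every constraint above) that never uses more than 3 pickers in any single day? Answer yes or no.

Total picker-days = 27; over 8 days the average is 27/8 > 3, so some day must exceed 3.

no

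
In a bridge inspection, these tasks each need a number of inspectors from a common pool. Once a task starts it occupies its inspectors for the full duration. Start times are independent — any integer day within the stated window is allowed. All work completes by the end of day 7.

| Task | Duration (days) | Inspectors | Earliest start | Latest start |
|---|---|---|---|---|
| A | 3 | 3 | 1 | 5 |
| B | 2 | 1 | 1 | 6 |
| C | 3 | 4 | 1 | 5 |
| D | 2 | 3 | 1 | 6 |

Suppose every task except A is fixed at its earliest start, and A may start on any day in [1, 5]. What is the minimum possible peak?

A@1: d1:11  d2:11  d3:7  d4:0  d5:0  d6:0  d7:0 → peak 11
A@2: d1:8  d2:11  d3:7  d4:3  d5:0  d6:0  d7:0 → peak 11
A@3: d1:8  d2:8  d3:7  d4:3  d5:3  d6:0  d7:0 → peak 8
A@4: d1:8  d2:8  d3:4  d4:3  d5:3  d6:3  d7:0 → peak 8
A@5: d1:8  d2:8  d3:4  d4:0  d5:3  d6:3  d7:3 → peak 8
Best is A@3, peak 8.

8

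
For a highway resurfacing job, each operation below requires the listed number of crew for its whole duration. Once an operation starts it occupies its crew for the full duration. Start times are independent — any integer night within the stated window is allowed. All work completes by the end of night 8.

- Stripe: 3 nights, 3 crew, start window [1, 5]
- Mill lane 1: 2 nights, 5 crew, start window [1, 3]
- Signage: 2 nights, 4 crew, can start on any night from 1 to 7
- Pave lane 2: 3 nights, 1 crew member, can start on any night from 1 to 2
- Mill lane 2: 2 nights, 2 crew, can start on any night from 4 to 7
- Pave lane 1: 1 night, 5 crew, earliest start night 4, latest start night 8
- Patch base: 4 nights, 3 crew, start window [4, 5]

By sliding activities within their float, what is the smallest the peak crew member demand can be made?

8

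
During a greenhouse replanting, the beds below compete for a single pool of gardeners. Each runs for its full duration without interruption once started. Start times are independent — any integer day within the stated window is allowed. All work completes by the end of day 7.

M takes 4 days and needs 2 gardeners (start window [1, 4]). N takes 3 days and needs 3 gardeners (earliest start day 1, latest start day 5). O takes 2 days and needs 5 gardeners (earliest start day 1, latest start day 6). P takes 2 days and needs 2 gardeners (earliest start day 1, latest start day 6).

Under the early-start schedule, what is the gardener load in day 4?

2

At early start, day 4 has: M.
Demand: 2 = 2.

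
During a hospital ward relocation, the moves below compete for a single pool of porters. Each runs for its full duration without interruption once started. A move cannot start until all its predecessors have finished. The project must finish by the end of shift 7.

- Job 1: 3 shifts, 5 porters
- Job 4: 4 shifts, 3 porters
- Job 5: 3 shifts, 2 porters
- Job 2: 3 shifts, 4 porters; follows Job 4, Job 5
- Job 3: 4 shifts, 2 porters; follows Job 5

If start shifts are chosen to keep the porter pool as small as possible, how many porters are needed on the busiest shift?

Schedule Job 1@1, Job 4@1, Job 5@1, Job 2@5, Job 3@4: s1:10  s2:10  s3:10  s4:5  s5:6  s6:6  s7:6 — peak 10.
No arrangement of the 5 feasible schedules does better.

10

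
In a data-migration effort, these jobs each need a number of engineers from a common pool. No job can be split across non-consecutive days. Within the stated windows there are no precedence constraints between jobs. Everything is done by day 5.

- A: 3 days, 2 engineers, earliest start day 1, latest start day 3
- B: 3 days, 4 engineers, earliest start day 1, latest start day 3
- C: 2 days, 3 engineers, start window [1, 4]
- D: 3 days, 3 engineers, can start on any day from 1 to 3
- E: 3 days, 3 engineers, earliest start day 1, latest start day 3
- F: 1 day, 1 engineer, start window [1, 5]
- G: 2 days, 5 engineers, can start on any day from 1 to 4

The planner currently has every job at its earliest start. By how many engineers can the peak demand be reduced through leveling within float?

9

Early-start peak: d1:21  d2:20  d3:12  d4:0  d5:0 ⇒ 21.
Leveled (A@1, B@1, C@1, D@1, E@3, F@4, G@4): d1:12  d2:12  d3:12  d4:9  d5:8 ⇒ 12.
Reduction 21 − 12 = 9.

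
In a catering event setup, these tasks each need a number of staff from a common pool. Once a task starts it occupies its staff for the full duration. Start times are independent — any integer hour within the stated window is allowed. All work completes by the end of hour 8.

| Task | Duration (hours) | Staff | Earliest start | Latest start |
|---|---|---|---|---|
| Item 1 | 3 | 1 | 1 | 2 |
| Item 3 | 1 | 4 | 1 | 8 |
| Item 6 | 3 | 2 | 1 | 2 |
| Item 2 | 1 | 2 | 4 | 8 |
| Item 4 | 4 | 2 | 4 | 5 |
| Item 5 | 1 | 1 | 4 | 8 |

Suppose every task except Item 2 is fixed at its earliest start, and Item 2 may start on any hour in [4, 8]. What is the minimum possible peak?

7

Item 2@4: h1:7  h2:3  h3:3  h4:5  h5:2  h6:2  h7:2  h8:0 → peak 7
Item 2@5: h1:7  h2:3  h3:3  h4:3  h5:4  h6:2  h7:2  h8:0 → peak 7
Item 2@6: h1:7  h2:3  h3:3  h4:3  h5:2  h6:4  h7:2  h8:0 → peak 7
Item 2@7: h1:7  h2:3  h3:3  h4:3  h5:2  h6:2  h7:4  h8:0 → peak 7
Item 2@8: h1:7  h2:3  h3:3  h4:3  h5:2  h6:2  h7:2  h8:2 → peak 7
Best is Item 2@4, peak 7.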